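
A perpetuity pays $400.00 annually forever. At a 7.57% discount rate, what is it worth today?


Formula: PV = C / r
Substituting: PV = $400.00 / 0.0757
PV = $5,284.02

$5,284.02


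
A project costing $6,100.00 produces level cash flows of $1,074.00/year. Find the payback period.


Formula: Payback = investment / annual cash flow
Substituting: Payback = $6,100.00 / $1,074.00
Payback = 5.6797 years

5.6797 years


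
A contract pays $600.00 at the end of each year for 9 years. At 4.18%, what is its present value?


Formula: PV = PMT * (1 - (1+r)^(-n)) / r
Discount factor: (1 + 0.0418)^(-9) = 0.691737
Bracket: 1 - 0.691737 = 0.308263
PV = $600.00 * 0.308263 / 0.0418 = $4,424.83

$4,424.83


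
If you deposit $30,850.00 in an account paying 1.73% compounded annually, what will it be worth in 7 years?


Formula: FV = P * (1 + r)^n
Substituting: FV = $30,850.00 * (1 + 0.0173)^7
Growth factor: (1.0173)^7 = 1.127569
FV = $30,850.00 * 1.127569 = $34,785.52

$34,785.52


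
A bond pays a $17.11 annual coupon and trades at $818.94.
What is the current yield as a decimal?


Formula: Current yield = annual coupon / price
Substituting: CY = $17.11 / $818.94
CY = 0.020893

0.020893


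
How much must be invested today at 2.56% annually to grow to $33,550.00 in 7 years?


Formula: PV = FV / (1 + r)^n
Substituting: PV = $33,550.00 / (1 + 0.0256)^7
Discount factor: (1.0256)^7 = 1.193565
PV = $33,550.00 / 1.193565 = $28,109.07

$28,109.07


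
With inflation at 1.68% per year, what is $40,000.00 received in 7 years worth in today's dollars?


Formula: Real value = nominal / (1 + inflation)^years
Price level: (1 + 0.0168)^7 = 1.123696
Real value = $40,000.00 / 1.123696 = $35,596.82

$35,596.82


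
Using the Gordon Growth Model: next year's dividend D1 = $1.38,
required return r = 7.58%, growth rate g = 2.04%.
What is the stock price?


Formula: P = D1 / (r - g)
Spread: r - g = 0.0758 - 0.0204 = 0.0554
Substituting: P = $1.38 / 0.0554
P = $24.91

$24.91


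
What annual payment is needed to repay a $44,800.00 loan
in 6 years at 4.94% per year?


Formula: PMT = PV * r / (1 - (1+r)^(-n))
Denominator: 1 - (1 + 0.0494)^(-6) = 0.251221
Numerator: $44,800.00 * 0.0494 = 2213.12
PMT = 2213.12 / 0.251221 = $8,809.45

$8,809.45


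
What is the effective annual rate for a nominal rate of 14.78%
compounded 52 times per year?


Formula: EAR = (1 + r/m)^m - 1
Period rate: r/m = 0.1478 / 52 = 0.002842
Compounding: (1 + 0.002842)^52 = 1.159038
EAR = 1.159038 - 1 = 0.159038

0.159038


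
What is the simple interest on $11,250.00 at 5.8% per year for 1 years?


Formula: I = P * r * t
Substituting: I = $11,250.00 * 0.058 * 1
Step: I = $11,250.00 * 0.058
I = $652.50

$652.50


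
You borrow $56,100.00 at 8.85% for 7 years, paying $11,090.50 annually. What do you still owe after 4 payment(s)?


Formula: Balance = PV*(1+r)^k - PMT*((1+r)^k - 1)/r
Growth: (1 + 0.0885)^4 = 1.403827
Accumulated factor: ((1+r)^k - 1)/r = 4.563022
Balance = $56,100.00 * 1.403827 - $11,090.50 * 4.563022
Balance = $28,148.52

$28,148.52


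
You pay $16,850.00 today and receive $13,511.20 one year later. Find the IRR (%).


Formula: IRR = C1/C0 - 1
Substituting: IRR = $13,511.20 / $16,850.00 - 1
Ratio: 0.801852 - 1 = -0.198148
IRR = -19.8148%

-19.8148%


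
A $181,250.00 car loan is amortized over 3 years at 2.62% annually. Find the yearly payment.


Formula: PMT = PV * r / (1 - (1+r)^(-n))
Denominator: 1 - (1 + 0.0262)^(-3) = 0.074654
Numerator: $181,250.00 * 0.0262 = 4748.75
PMT = 4748.75 / 0.074654 = $63,609.79

$63,609.79


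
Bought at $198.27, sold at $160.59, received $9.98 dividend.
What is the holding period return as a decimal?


Formula: HPR = (P1 - P0 + D) / P0
Gain: $160.59 - $198.27 + $9.98 = -$27.70
HPR = -$27.70 / $198.27 = -0.1397

-0.1397


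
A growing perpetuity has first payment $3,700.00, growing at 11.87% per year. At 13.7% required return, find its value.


Formula: PV = C / (r - g)
Spread: r - g = 0.137 - 0.1187 = 0.0183
Substituting: PV = $3,700.00 / 0.0183
PV = $202,185.79

$202,185.79


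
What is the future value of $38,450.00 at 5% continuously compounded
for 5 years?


Formula: FV = P * e^(r*t)
Exponent: r*t = 0.05 * 5 = 0.25
e^(0.25) = 1.284025
FV = $38,450.00 * 1.284025 = $49,370.78

$49,370.78


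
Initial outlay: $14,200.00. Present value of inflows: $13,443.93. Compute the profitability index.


Formula: PI = PV(cash flows) / initial investment
Substituting: PI = $13,443.93 / $14,200.00
PI = 0.9468

0.9468


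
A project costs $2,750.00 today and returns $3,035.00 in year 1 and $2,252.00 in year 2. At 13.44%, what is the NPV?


Formula: NPV = C0 + C1/(1+r) + C2/(1+r)^2
Discount C1: $3,035.00 / (1 + 0.1344) = $2,675.42
Discount C2: $2,252.00 / (1 + 0.1344)^2 = $1,749.99
NPV = -$2,750.00 + $2,675.42 + $1,749.99 = $1,675.41

$1,675.41


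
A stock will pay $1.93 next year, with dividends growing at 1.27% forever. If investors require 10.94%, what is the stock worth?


Formula: P = D1 / (r - g)
Spread: r - g = 0.1094 - 0.0127 = 0.0967
Substituting: P = $1.93 / 0.0967
P = $19.96

$19.96


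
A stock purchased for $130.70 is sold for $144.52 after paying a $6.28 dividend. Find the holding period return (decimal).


Formula: HPR = (P1 - P0 + D) / P0
Gain: $144.52 - $130.70 + $6.28 = $20.10
HPR = $20.10 / $130.70 = 0.1538

0.1538


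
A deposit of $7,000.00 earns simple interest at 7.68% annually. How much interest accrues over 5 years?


Formula: I = P * r * t
Substituting: I = $7,000.00 * 0.0768 * 5
Step: I = $7,000.00 * 0.384
I = $2,688.00

$2,688.00


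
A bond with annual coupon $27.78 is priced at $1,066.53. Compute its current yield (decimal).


Formula: Current yield = annual coupon / price
Substituting: CY = $27.78 / $1,066.53
CY = 0.026047

0.026047


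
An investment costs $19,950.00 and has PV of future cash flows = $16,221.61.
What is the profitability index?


Formula: PI = PV(cash flows) / initial investment
Substituting: PI = $16,221.61 / $19,950.00
PI = 0.8131

0.8131


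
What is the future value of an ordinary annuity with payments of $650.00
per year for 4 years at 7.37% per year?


Formula: FV = PMT * ((1+r)^n - 1) / r
Growth factor: (1 + 0.0737)^4 = 1.329021
Numerator: 1.329021 - 1 = 0.329021
FV = $650.00 * 0.329021 / 0.0737 = $2,901.81

$2,901.81


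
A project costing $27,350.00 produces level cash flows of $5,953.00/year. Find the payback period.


Formula: Payback = investment / annual cash flow
Substituting: Payback = $27,350.00 / $5,953.00
Payback = 4.5943 years

4.5943 years


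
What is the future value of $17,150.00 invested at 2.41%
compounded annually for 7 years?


Formula: FV = P * (1 + r)^n
Substituting: FV = $17,150.00 * (1 + 0.0241)^7
Growth factor: (1.0241)^7 = 1.181399
FV = $17,150.00 * 1.181399 = $20,260.99

$20,260.99


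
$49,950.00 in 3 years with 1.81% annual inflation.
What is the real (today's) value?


Formula: Real value = nominal / (1 + inflation)^years
Price level: (1 + 0.0181)^3 = 1.055289
Real value = $49,950.00 / 1.055289 = $47,333.02

$47,333.02


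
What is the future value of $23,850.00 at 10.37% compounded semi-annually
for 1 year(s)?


Formula: FV = P * (1 + r/m)^(m*t)
Period rate: r/m = 0.1037 / 2 = 0.05185
Total periods: m*t = 2 * 1 = 2
Growth factor: (1 + 0.05185)^2 = 1.106388
FV = $23,850.00 * 1.106388 = $26,387.36

$26,387.36


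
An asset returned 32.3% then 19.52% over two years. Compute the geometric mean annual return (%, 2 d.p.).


Formula: Geometric mean = ((1+r1)*(1+r2))^(1/2) - 1
Product: (1 + 0.323) * (1 + 0.1952) = 1.323 * 1.1952 = 1.58125
Square root: 1.58125^0.5 = 1.257477
Geometric mean = 1.257477 - 1 = 0.257477
As percentage: 25.75%

25.75%


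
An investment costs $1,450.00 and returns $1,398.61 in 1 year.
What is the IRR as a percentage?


Formula: IRR = C1/C0 - 1
Substituting: IRR = $1,398.61 / $1,450.00 - 1
Ratio: 0.964559 - 1 = -0.035441
IRR = -3.5441%

-3.5441%


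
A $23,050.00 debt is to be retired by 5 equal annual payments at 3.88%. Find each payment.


Formula: PMT = PV * r / (1 - (1+r)^(-n))
Denominator: 1 - (1 + 0.0388)^(-5) = 0.173315
Numerator: $23,050.00 * 0.0388 = 894.34
PMT = 894.34 / 0.173315 = $5,160.21

$5,160.21


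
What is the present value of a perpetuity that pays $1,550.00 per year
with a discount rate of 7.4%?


Formula: PV = C / r
Substituting: PV = $1,550.00 / 0.074
PV = $20,945.95

$20,945.95


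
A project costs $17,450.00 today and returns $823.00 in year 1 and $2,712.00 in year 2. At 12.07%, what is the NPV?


Formula: NPV = C0 + C1/(1+r) + C2/(1+r)^2
Discount C1: $823.00 / (1 + 0.1207) = $734.36
Discount C2: $2,712.00 / (1 + 0.1207)^2 = $2,159.29
NPV = -$17,450.00 + $734.36 + $2,159.29 = -$14,556.35

-$14,556.35


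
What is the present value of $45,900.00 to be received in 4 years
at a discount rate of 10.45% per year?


Formula: PV = FV / (1 + r)^n
Substituting: PV = $45,900.00 / (1 + 0.1045)^4
Discount factor: (1.1045)^4 = 1.488205
PV = $45,900.00 / 1.488205 = $30,842.52

$30,842.52


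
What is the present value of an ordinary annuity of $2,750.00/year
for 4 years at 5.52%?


Formula: PV = PMT * (1 - (1+r)^(-n)) / r
Discount factor: (1 + 0.0552)^(-4) = 0.806605
Bracket: 1 - 0.806605 = 0.193395
PV = $2,750.00 * 0.193395 / 0.0552 = $9,634.72

$9,634.72


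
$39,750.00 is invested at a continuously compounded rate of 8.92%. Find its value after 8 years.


Formula: FV = P * e^(r*t)
Exponent: r*t = 0.0892 * 8 = 0.7136
e^(0.7136) = 2.041327
FV = $39,750.00 * 2.041327 = $81,142.74

$81,142.74


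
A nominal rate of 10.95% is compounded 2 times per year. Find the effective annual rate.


Formula: EAR = (1 + r/m)^m - 1
Period rate: r/m = 0.1095 / 2 = 0.05475
Compounding: (1 + 0.05475)^2 = 1.112498
EAR = 1.112498 - 1 = 0.112498

0.112498


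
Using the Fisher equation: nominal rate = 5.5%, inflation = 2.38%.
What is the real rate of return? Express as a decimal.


Formula: (1 + r_real) = (1 + r_nom) / (1 + inflation)
Substituting: (1 + r_real) = 1.055 / 1.0238
(1 + r_real) = 1.030475
r_real = 1.030475 - 1 = 0.030475

0.030475


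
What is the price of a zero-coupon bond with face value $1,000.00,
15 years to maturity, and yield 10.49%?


Formula: Price = FV / (1 + r)^n
Substituting: Price = $1,000.00 / (1 + 0.1049)^15
Discount factor: (1.1049)^15 = 4.465238
Price = $1,000.00 / 4.465238 = $223.95

$223.95


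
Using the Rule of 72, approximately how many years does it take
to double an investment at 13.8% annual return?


Formula: Years ≈ 72 / r
Substituting: Years ≈ 72 / 13.8
Years ≈ 5.2

5.2 years


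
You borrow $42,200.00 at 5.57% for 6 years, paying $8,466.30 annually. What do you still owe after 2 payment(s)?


Formula: Balance = PV*(1+r)^k - PMT*((1+r)^k - 1)/r
Growth: (1 + 0.0557)^2 = 1.114502
Accumulated factor: ((1+r)^k - 1)/r = 2.0557
Balance = $42,200.00 * 1.114502 - $8,466.30 * 2.0557
Balance = $29,627.83

$29,627.83


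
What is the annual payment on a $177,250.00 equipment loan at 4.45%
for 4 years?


Formula: PMT = PV * r / (1 - (1+r)^(-n))
Denominator: 1 - (1 + 0.0445)^(-4) = 0.159832
Numerator: $177,250.00 * 0.0445 = 7887.625
PMT = 7887.625 / 0.159832 = $49,349.52

$49,349.52


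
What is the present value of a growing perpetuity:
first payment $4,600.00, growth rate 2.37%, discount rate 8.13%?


Formula: PV = C / (r - g)
Spread: r - g = 0.0813 - 0.0237 = 0.0576
Substituting: PV = $4,600.00 / 0.0576
PV = $79,861.11

$79,861.11


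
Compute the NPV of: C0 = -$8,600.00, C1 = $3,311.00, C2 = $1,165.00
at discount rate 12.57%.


Formula: NPV = C0 + C1/(1+r) + C2/(1+r)^2
Discount C1: $3,311.00 / (1 + 0.1257) = $2,941.28
Discount C2: $1,165.00 / (1 + 0.1257)^2 = $919.35
NPV = -$8,600.00 + $2,941.28 + $919.35 = -$4,739.37

-$4,739.37


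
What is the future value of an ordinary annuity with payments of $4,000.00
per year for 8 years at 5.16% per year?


Formula: FV = PMT * ((1+r)^n - 1) / r
Growth factor: (1 + 0.0516)^8 = 1.495563
Numerator: 1.495563 - 1 = 0.495563
FV = $4,000.00 * 0.495563 / 0.0516 = $38,415.71

$38,415.71


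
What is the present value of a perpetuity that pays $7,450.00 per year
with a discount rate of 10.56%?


Formula: PV = C / r
Substituting: PV = $7,450.00 / 0.1056
PV = $70,549.24

$70,549.24


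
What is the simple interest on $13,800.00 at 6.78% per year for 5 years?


Formula: I = P * r * t
Substituting: I = $13,800.00 * 0.0678 * 5
Step: I = $13,800.00 * 0.339
I = $4,678.20

$4,678.20


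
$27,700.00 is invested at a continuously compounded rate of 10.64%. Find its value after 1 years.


Formula: FV = P * e^(r*t)
Exponent: r*t = 0.1064 * 1 = 0.1064
e^(0.1064) = 1.112267
FV = $27,700.00 * 1.112267 = $30,809.79

$30,809.79


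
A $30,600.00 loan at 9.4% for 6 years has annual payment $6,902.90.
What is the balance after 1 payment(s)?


Formula: Balance = PV*(1+r)^k - PMT*((1+r)^k - 1)/r
Growth: (1 + 0.094)^1 = 1.094
Accumulated factor: ((1+r)^k - 1)/r = 1.0
Balance = $30,600.00 * 1.094 - $6,902.90 * 1.0
Balance = $26,573.50

$26,573.50


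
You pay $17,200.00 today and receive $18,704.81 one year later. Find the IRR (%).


Formula: IRR = C1/C0 - 1
Substituting: IRR = $18,704.81 / $17,200.00 - 1
Ratio: 1.087489 - 1 = 0.087489
IRR = 8.7489%

8.7489%


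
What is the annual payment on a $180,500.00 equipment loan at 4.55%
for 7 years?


Formula: PMT = PV * r / (1 - (1+r)^(-n))
Denominator: 1 - (1 + 0.0455)^(-7) = 0.267628
Numerator: $180,500.00 * 0.0455 = 8212.75
PMT = 8212.75 / 0.267628 = $30,687.19

$30,687.19


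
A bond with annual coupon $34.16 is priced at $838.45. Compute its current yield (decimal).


Formula: Current yield = annual coupon / price
Substituting: CY = $34.16 / $838.45
CY = 0.040742

0.040742


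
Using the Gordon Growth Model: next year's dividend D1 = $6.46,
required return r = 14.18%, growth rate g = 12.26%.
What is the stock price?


Formula: P = D1 / (r - g)
Spread: r - g = 0.1418 - 0.1226 = 0.0192
Substituting: P = $6.46 / 0.0192
P = $336.46

$336.46


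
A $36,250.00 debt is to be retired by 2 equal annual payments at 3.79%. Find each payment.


Formula: PMT = PV * r / (1 - (1+r)^(-n))
Denominator: 1 - (1 + 0.0379)^(-2) = 0.071699
Numerator: $36,250.00 * 0.0379 = 1373.875
PMT = 1373.875 / 0.071699 = $19,161.79

$19,161.79


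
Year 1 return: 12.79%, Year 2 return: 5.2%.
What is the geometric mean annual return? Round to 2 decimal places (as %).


Formula: Geometric mean = ((1+r1)*(1+r2))^(1/2) - 1
Product: (1 + 0.1279) * (1 + 0.052) = 1.1279 * 1.052 = 1.186551
Square root: 1.186551^0.5 = 1.089289
Geometric mean = 1.089289 - 1 = 0.089289
As percentage: 8.93%

8.93%


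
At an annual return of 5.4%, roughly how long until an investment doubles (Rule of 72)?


Formula: Years ≈ 72 / r
Substituting: Years ≈ 72 / 5.4
Years ≈ 13.3

13.3 years


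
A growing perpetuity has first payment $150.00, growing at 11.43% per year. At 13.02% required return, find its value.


Formula: PV = C / (r - g)
Spread: r - g = 0.1302 - 0.1143 = 0.0159
Substituting: PV = $150.00 / 0.0159
PV = $9,433.96

$9,433.96


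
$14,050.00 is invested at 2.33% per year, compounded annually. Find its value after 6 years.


Formula: FV = P * (1 + r)^n
Substituting: FV = $14,050.00 * (1 + 0.0233)^6
Growth factor: (1.0233)^6 = 1.148201
FV = $14,050.00 * 1.148201 = $16,132.22

$16,132.22


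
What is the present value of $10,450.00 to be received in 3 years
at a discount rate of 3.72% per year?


Formula: PV = FV / (1 + r)^n
Substituting: PV = $10,450.00 / (1 + 0.0372)^3
Discount factor: (1.0372)^3 = 1.115803
PV = $10,450.00 / 1.115803 = $9,365.45

$9,365.45


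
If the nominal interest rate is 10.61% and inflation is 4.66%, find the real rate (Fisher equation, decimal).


Formula: (1 + r_real) = (1 + r_nom) / (1 + inflation)
Substituting: (1 + r_real) = 1.1061 / 1.0466
(1 + r_real) = 1.056851
r_real = 1.056851 - 1 = 0.056851

0.056851


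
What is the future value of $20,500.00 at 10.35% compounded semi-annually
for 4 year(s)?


Formula: FV = P * (1 + r/m)^(m*t)
Period rate: r/m = 0.1035 / 2 = 0.05175
Total periods: m*t = 2 * 4 = 8
Growth factor: (1 + 0.05175)^8 = 1.49727
FV = $20,500.00 * 1.49727 = $30,694.04

$30,694.04


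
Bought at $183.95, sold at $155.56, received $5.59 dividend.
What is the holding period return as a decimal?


Formula: HPR = (P1 - P0 + D) / P0
Gain: $155.56 - $183.95 + $5.59 = -$22.80
HPR = -$22.80 / $183.95 = -0.1239

-0.1239


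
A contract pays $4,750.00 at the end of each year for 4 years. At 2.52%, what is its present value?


Formula: PV = PMT * (1 - (1+r)^(-n)) / r
Discount factor: (1 + 0.0252)^(-4) = 0.905244
Bracket: 1 - 0.905244 = 0.094756
PV = $4,750.00 * 0.094756 / 0.0252 = $17,860.77

$17,860.77


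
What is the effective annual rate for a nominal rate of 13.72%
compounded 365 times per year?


Formula: EAR = (1 + r/m)^m - 1
Period rate: r/m = 0.1372 / 365 = 0.000376
Compounding: (1 + 0.000376)^365 = 1.147028
EAR = 1.147028 - 1 = 0.147028

0.147028


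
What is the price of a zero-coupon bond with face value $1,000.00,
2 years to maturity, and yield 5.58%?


Formula: Price = FV / (1 + r)^n
Substituting: Price = $1,000.00 / (1 + 0.0558)^2
Discount factor: (1.0558)^2 = 1.114714
Price = $1,000.00 / 1.114714 = $897.09

$897.09


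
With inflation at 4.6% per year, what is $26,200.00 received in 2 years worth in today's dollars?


Formula: Real value = nominal / (1 + inflation)^years
Price level: (1 + 0.046)^2 = 1.094116
Real value = $26,200.00 / 1.094116 = $23,946.27

$23,946.27


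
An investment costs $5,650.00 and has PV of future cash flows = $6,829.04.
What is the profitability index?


Formula: PI = PV(cash flows) / initial investment
Substituting: PI = $6,829.04 / $5,650.00
PI = 1.2087

1.2087


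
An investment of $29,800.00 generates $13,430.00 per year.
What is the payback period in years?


Formula: Payback = investment / annual cash flow
Substituting: Payback = $29,800.00 / $13,430.00
Payback = 2.2189 years

2.2189 years


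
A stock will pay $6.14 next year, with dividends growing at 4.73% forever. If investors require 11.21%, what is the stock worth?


Formula: P = D1 / (r - g)
Spread: r - g = 0.1121 - 0.0473 = 0.0648
Substituting: P = $6.14 / 0.0648
P = $94.75

$94.75


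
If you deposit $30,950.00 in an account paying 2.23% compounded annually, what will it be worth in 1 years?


Formula: FV = P * (1 + r)^n
Substituting: FV = $30,950.00 * (1 + 0.0223)^1
Growth factor: (1.0223)^1 = 1.0223
FV = $30,950.00 * 1.0223 = $31,640.19

$31,640.19


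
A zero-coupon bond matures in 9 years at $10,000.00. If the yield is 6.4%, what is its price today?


Formula: Price = FV / (1 + r)^n
Substituting: Price = $10,000.00 / (1 + 0.064)^9
Discount factor: (1.064)^9 = 1.747731
Price = $10,000.00 / 1.747731 = $5,721.70

$5,721.70


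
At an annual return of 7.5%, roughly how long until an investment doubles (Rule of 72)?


Formula: Years ≈ 72 / r
Substituting: Years ≈ 72 / 7.5
Years ≈ 9.6

9.6 years


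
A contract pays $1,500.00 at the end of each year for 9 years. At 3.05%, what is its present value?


Formula: PV = PMT * (1 - (1+r)^(-n)) / r
Discount factor: (1 + 0.0305)^(-9) = 0.763076
Bracket: 1 - 0.763076 = 0.236924
PV = $1,500.00 * 0.236924 / 0.0305 = $11,651.98

$11,651.98


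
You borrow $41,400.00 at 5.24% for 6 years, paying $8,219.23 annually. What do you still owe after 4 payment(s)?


Formula: Balance = PV*(1+r)^k - PMT*((1+r)^k - 1)/r
Growth: (1 + 0.0524)^4 = 1.226658
Accumulated factor: ((1+r)^k - 1)/r = 4.325527
Balance = $41,400.00 * 1.226658 - $8,219.23 * 4.325527
Balance = $15,231.12

$15,231.12


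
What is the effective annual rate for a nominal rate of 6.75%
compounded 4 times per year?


Formula: EAR = (1 + r/m)^m - 1
Period rate: r/m = 0.0675 / 4 = 0.016875
Compounding: (1 + 0.016875)^4 = 1.069228
EAR = 1.069228 - 1 = 0.069228

0.069228


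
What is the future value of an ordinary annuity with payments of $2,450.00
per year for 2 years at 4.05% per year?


Formula: FV = PMT * ((1+r)^n - 1) / r
Growth factor: (1 + 0.0405)^2 = 1.08264
Numerator: 1.08264 - 1 = 0.08264
FV = $2,450.00 * 0.08264 / 0.0405 = $4,999.23

$4,999.23


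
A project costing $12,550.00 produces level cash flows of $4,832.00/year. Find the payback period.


Formula: Payback = investment / annual cash flow
Substituting: Payback = $12,550.00 / $4,832.00
Payback = 2.5973 years

2.5973 years


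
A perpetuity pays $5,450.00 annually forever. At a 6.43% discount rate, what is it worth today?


Formula: PV = C / r
Substituting: PV = $5,450.00 / 0.0643
PV = $84,758.94

$84,758.94


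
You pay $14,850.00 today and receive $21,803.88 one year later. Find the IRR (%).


Formula: IRR = C1/C0 - 1
Substituting: IRR = $21,803.88 / $14,850.00 - 1
Ratio: 1.468275 - 1 = 0.468275
IRR = 46.8275%

46.8275%


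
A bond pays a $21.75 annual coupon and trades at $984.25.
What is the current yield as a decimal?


Formula: Current yield = annual coupon / price
Substituting: CY = $21.75 / $984.25
CY = 0.022098

0.022098


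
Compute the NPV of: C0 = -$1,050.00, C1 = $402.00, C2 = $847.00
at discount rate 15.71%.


Formula: NPV = C0 + C1/(1+r) + C2/(1+r)^2
Discount C1: $402.00 / (1 + 0.1571) = $347.42
Discount C2: $847.00 / (1 + 0.1571)^2 = $632.62
NPV = -$1,050.00 + $347.42 + $632.62 = -$69.96

-$69.96


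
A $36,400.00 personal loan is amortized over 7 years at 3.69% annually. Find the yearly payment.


Formula: PMT = PV * r / (1 - (1+r)^(-n))
Denominator: 1 - (1 + 0.0369)^(-7) = 0.224035
Numerator: $36,400.00 * 0.0369 = 1343.16
PMT = 1343.16 / 0.224035 = $5,995.30

$5,995.30


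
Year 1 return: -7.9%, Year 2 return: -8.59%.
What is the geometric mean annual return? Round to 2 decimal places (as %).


Formula: Geometric mean = ((1+r1)*(1+r2))^(1/2) - 1
Product: (1 + -0.079) * (1 + -0.0859) = 0.921 * 0.9141 = 0.841886
Square root: 0.841886^0.5 = 0.917544
Geometric mean = 0.917544 - 1 = -0.082456
As percentage: -8.25%

-8.25%


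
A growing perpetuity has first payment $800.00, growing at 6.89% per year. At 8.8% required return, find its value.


Formula: PV = C / (r - g)
Spread: r - g = 0.088 - 0.0689 = 0.0191
Substituting: PV = $800.00 / 0.0191
PV = $41,884.82

$41,884.82


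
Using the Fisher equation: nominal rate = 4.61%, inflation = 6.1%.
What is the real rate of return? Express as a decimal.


Formula: (1 + r_real) = (1 + r_nom) / (1 + inflation)
Substituting: (1 + r_real) = 1.0461 / 1.061
(1 + r_real) = 0.985957
r_real = 0.985957 - 1 = -0.014043

-0.014043


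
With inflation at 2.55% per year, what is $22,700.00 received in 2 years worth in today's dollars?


Formula: Real value = nominal / (1 + inflation)^years
Price level: (1 + 0.0255)^2 = 1.05165
Real value = $22,700.00 / 1.05165 = $21,585.12

$21,585.12


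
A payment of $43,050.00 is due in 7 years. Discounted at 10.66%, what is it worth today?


Formula: PV = FV / (1 + r)^n
Substituting: PV = $43,050.00 / (1 + 0.1066)^7
Discount factor: (1.1066)^7 = 2.032051
PV = $43,050.00 / 2.032051 = $21,185.49

$21,185.49


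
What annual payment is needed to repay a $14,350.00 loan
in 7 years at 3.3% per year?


Formula: PMT = PV * r / (1 - (1+r)^(-n))
Denominator: 1 - (1 + 0.033)^(-7) = 0.203295
Numerator: $14,350.00 * 0.033 = 473.55
PMT = 473.55 / 0.203295 = $2,329.38

$2,329.38


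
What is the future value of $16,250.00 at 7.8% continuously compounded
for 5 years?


Formula: FV = P * e^(r*t)
Exponent: r*t = 0.078 * 5 = 0.39
e^(0.39) = 1.476981
FV = $16,250.00 * 1.476981 = $24,000.94

$24,000.94


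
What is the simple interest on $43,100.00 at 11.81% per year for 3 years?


Formula: I = P * r * t
Substituting: I = $43,100.00 * 0.1181 * 3
Step: I = $43,100.00 * 0.3543
I = $15,270.33

$15,270.33


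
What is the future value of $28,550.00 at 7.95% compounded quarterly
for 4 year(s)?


Formula: FV = P * (1 + r/m)^(m*t)
Period rate: r/m = 0.0795 / 4 = 0.019875
Total periods: m*t = 4 * 4 = 16
Growth factor: (1 + 0.019875)^16 = 1.370096
FV = $28,550.00 * 1.370096 = $39,116.25

$39,116.25


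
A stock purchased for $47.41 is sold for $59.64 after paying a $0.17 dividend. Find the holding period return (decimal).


Formula: HPR = (P1 - P0 + D) / P0
Gain: $59.64 - $47.41 + $0.17 = $12.40
HPR = $12.40 / $47.41 = 0.2615

0.2615


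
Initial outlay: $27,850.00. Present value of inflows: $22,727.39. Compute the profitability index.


Formula: PI = PV(cash flows) / initial investment
Substituting: PI = $22,727.39 / $27,850.00
PI = 0.8161

0.8161


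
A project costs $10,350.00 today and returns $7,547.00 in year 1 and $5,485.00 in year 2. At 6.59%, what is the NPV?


Formula: NPV = C0 + C1/(1+r) + C2/(1+r)^2
Discount C1: $7,547.00 / (1 + 0.0659) = $7,080.40
Discount C2: $5,485.00 / (1 + 0.0659)^2 = $4,827.74
NPV = -$10,350.00 + $7,080.40 + $4,827.74 = $1,558.14

$1,558.14


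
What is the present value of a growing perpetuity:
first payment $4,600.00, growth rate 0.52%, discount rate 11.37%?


Formula: PV = C / (r - g)
Spread: r - g = 0.1137 - 0.0052 = 0.1085
Substituting: PV = $4,600.00 / 0.1085
PV = $42,396.31

$42,396.31


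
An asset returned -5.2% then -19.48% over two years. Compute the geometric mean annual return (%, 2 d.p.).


Formula: Geometric mean = ((1+r1)*(1+r2))^(1/2) - 1
Product: (1 + -0.052) * (1 + -0.1948) = 0.948 * 0.8052 = 0.76333
Square root: 0.76333^0.5 = 0.873687
Geometric mean = 0.873687 - 1 = -0.126313
As percentage: -12.63%

-12.63%


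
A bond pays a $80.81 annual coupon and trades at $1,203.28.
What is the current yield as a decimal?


Formula: Current yield = annual coupon / price
Substituting: CY = $80.81 / $1,203.28
CY = 0.067158

0.067158


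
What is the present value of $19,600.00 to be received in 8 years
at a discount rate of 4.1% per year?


Formula: PV = FV / (1 + r)^n
Substituting: PV = $19,600.00 / (1 + 0.041)^8
Discount factor: (1.041)^8 = 1.379132
PV = $19,600.00 / 1.379132 = $14,211.84

$14,211.84


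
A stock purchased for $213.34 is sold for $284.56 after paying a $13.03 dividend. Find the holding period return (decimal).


Formula: HPR = (P1 - P0 + D) / P0
Gain: $284.56 - $213.34 + $13.03 = $84.25
HPR = $84.25 / $213.34 = 0.3949

0.3949


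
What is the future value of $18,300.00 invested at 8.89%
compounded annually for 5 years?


Formula: FV = P * (1 + r)^n
Substituting: FV = $18,300.00 * (1 + 0.0889)^5
Growth factor: (1.0889)^5 = 1.530876
FV = $18,300.00 * 1.530876 = $28,015.03

$28,015.03


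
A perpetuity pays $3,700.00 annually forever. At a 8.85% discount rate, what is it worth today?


Formula: PV = C / r
Substituting: PV = $3,700.00 / 0.0885
PV = $41,807.91

$41,807.91


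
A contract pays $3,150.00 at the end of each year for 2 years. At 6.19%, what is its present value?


Formula: PV = PMT * (1 - (1+r)^(-n)) / r
Discount factor: (1 + 0.0619)^(-2) = 0.886814
Bracket: 1 - 0.886814 = 0.113186
PV = $3,150.00 * 0.113186 / 0.0619 = $5,759.85

$5,759.85


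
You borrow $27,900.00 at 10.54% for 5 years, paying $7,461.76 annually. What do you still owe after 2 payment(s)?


Formula: Balance = PV*(1+r)^k - PMT*((1+r)^k - 1)/r
Growth: (1 + 0.1054)^2 = 1.221909
Accumulated factor: ((1+r)^k - 1)/r = 2.1054
Balance = $27,900.00 * 1.221909 - $7,461.76 * 2.1054
Balance = $18,381.28

$18,381.28


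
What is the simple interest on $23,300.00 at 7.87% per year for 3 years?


Formula: I = P * r * t
Substituting: I = $23,300.00 * 0.0787 * 3
Step: I = $23,300.00 * 0.2361
I = $5,501.13

$5,501.13


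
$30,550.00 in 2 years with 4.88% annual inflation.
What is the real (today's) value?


Formula: Real value = nominal / (1 + inflation)^years
Price level: (1 + 0.0488)^2 = 1.099981
Real value = $30,550.00 / 1.099981 = $27,773.20

$27,773.20


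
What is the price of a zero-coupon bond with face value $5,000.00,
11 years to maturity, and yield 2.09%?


Formula: Price = FV / (1 + r)^n
Substituting: Price = $5,000.00 / (1 + 0.0209)^11
Discount factor: (1.0209)^11 = 1.255496
Price = $5,000.00 / 1.255496 = $3,982.49

$3,982.49


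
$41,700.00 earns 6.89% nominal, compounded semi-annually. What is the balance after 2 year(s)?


Formula: FV = P * (1 + r/m)^(m*t)
Period rate: r/m = 0.0689 / 2 = 0.03445
Total periods: m*t = 2 * 2 = 4
Growth factor: (1 + 0.03445)^4 = 1.145086
FV = $41,700.00 * 1.145086 = $47,750.08

$47,750.08


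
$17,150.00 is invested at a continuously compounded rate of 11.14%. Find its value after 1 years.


Formula: FV = P * e^(r*t)
Exponent: r*t = 0.1114 * 1 = 0.1114
e^(0.1114) = 1.117842
FV = $17,150.00 * 1.117842 = $19,170.99

$19,170.99


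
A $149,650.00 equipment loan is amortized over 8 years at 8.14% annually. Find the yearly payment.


Formula: PMT = PV * r / (1 - (1+r)^(-n))
Denominator: 1 - (1 + 0.0814)^(-8) = 0.465301
Numerator: $149,650.00 * 0.0814 = 12181.51
PMT = 12181.51 / 0.465301 = $26,179.83

$26,179.83


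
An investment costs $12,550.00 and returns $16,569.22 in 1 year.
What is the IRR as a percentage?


Formula: IRR = C1/C0 - 1
Substituting: IRR = $16,569.22 / $12,550.00 - 1
Ratio: 1.320257 - 1 = 0.320257
IRR = 32.0257%

32.0257%


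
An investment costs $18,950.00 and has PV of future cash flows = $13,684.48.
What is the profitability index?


Formula: PI = PV(cash flows) / initial investment
Substituting: PI = $13,684.48 / $18,950.00
PI = 0.7221

0.7221


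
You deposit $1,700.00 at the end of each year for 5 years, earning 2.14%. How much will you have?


Formula: FV = PMT * ((1+r)^n - 1) / r
Growth factor: (1 + 0.0214)^5 = 1.111679
Numerator: 1.111679 - 1 = 0.111679
FV = $1,700.00 * 0.111679 / 0.0214 = $8,871.67

$8,871.67


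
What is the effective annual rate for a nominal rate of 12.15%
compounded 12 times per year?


Formula: EAR = (1 + r/m)^m - 1
Period rate: r/m = 0.1215 / 12 = 0.010125
Compounding: (1 + 0.010125)^12 = 1.1285
EAR = 1.1285 - 1 = 0.1285

0.1285


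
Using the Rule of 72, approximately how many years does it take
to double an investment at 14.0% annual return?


Formula: Years ≈ 72 / r
Substituting: Years ≈ 72 / 14.0
Years ≈ 5.1

5.1 years


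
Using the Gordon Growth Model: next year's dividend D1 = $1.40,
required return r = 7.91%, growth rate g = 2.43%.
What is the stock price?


Formula: P = D1 / (r - g)
Spread: r - g = 0.0791 - 0.0243 = 0.0548
Substituting: P = $1.40 / 0.0548
P = $25.55

$25.55


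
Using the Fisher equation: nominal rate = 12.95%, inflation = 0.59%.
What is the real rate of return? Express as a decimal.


Formula: (1 + r_real) = (1 + r_nom) / (1 + inflation)
Substituting: (1 + r_real) = 1.1295 / 1.0059
(1 + r_real) = 1.122875
r_real = 1.122875 - 1 = 0.122875

0.122875


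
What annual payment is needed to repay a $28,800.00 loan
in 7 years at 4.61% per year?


Formula: PMT = PV * r / (1 - (1+r)^(-n))
Denominator: 1 - (1 + 0.0461)^(-7) = 0.270563
Numerator: $28,800.00 * 0.0461 = 1327.68
PMT = 1327.68 / 0.270563 = $4,907.09

$4,907.09


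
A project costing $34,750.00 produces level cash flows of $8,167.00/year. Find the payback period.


Formula: Payback = investment / annual cash flow
Substituting: Payback = $34,750.00 / $8,167.00
Payback = 4.2549 years

4.2549 years


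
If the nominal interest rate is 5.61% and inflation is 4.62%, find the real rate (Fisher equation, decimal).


Formula: (1 + r_real) = (1 + r_nom) / (1 + inflation)
Substituting: (1 + r_real) = 1.0561 / 1.0462
(1 + r_real) = 1.009463
r_real = 1.009463 - 1 = 0.009463

0.009463


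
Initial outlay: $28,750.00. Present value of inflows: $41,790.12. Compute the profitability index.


Formula: PI = PV(cash flows) / initial investment
Substituting: PI = $41,790.12 / $28,750.00
PI = 1.4536

1.4536


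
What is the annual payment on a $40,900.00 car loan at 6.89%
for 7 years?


Formula: PMT = PV * r / (1 - (1+r)^(-n))
Denominator: 1 - (1 + 0.0689)^(-7) = 0.37275
Numerator: $40,900.00 * 0.0689 = 2818.01
PMT = 2818.01 / 0.37275 = $7,560.05

$7,560.05


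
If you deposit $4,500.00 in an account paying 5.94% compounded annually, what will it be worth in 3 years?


Formula: FV = P * (1 + r)^n
Substituting: FV = $4,500.00 * (1 + 0.0594)^3
Growth factor: (1.0594)^3 = 1.188995
FV = $4,500.00 * 1.188995 = $5,350.48

$5,350.48


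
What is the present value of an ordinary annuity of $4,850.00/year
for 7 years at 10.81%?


Formula: PV = PMT * (1 - (1+r)^(-n)) / r
Discount factor: (1 + 0.1081)^(-7) = 0.487469
Bracket: 1 - 0.487469 = 0.512531
PV = $4,850.00 * 0.512531 / 0.1081 = $22,995.13

$22,995.13


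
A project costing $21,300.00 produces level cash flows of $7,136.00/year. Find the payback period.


Formula: Payback = investment / annual cash flow
Substituting: Payback = $21,300.00 / $7,136.00
Payback = 2.9849 years

2.9849 years


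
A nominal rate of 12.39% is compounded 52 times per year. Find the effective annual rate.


Formula: EAR = (1 + r/m)^m - 1
Period rate: r/m = 0.1239 / 52 = 0.002383
Compounding: (1 + 0.002383)^52 = 1.131736
EAR = 1.131736 - 1 = 0.131736

0.131736


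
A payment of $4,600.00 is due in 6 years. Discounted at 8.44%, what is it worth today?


Formula: PV = FV / (1 + r)^n
Substituting: PV = $4,600.00 / (1 + 0.0844)^6
Discount factor: (1.0844)^6 = 1.626062
PV = $4,600.00 / 1.626062 = $2,828.92

$2,828.92


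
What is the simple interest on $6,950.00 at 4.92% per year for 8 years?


Formula: I = P * r * t
Substituting: I = $6,950.00 * 0.0492 * 8
Step: I = $6,950.00 * 0.3936
I = $2,735.52

$2,735.52


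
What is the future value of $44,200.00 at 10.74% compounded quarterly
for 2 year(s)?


Formula: FV = P * (1 + r/m)^(m*t)
Period rate: r/m = 0.1074 / 4 = 0.02685
Total periods: m*t = 4 * 2 = 8
Growth factor: (1 + 0.02685)^8 = 1.236107
FV = $44,200.00 * 1.236107 = $54,635.93

$54,635.93


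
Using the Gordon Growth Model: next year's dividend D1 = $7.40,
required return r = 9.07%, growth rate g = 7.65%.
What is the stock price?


Formula: P = D1 / (r - g)
Spread: r - g = 0.0907 - 0.0765 = 0.0142
Substituting: P = $7.40 / 0.0142
P = $521.13

$521.13


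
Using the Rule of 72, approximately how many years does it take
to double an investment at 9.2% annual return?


Formula: Years ≈ 72 / r
Substituting: Years ≈ 72 / 9.2
Years ≈ 7.8

7.8 years


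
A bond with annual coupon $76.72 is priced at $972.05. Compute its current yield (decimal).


Formula: Current yield = annual coupon / price
Substituting: CY = $76.72 / $972.05
CY = 0.078926

0.078926


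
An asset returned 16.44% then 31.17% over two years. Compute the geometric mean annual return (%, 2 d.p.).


Formula: Geometric mean = ((1+r1)*(1+r2))^(1/2) - 1
Product: (1 + 0.1644) * (1 + 0.3117) = 1.1644 * 1.3117 = 1.527343
Square root: 1.527343^0.5 = 1.235857
Geometric mean = 1.235857 - 1 = 0.235857
As percentage: 23.59%

23.59%


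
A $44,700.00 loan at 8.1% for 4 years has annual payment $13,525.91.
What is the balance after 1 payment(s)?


Formula: Balance = PV*(1+r)^k - PMT*((1+r)^k - 1)/r
Growth: (1 + 0.081)^1 = 1.081
Accumulated factor: ((1+r)^k - 1)/r = 1.0
Balance = $44,700.00 * 1.081 - $13,525.91 * 1.0
Balance = $34,794.79

$34,794.79


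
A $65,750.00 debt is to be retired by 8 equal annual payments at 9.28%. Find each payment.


Formula: PMT = PV * r / (1 - (1+r)^(-n))
Denominator: 1 - (1 + 0.0928)^(-8) = 0.508329
Numerator: $65,750.00 * 0.0928 = 6101.6
PMT = 6101.6 / 0.508329 = $12,003.25

$12,003.25


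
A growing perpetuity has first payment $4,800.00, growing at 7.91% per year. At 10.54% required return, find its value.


Formula: PV = C / (r - g)
Spread: r - g = 0.1054 - 0.0791 = 0.0263
Substituting: PV = $4,800.00 / 0.0263
PV = $182,509.51

$182,509.51


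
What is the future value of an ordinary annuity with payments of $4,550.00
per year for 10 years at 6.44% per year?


Formula: FV = PMT * ((1+r)^n - 1) / r
Growth factor: (1 + 0.0644)^10 = 1.866589
Numerator: 1.866589 - 1 = 0.866589
FV = $4,550.00 * 0.866589 / 0.0644 = $61,226.38

$61,226.38


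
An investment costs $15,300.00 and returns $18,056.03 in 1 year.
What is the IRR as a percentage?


Formula: IRR = C1/C0 - 1
Substituting: IRR = $18,056.03 / $15,300.00 - 1
Ratio: 1.180133 - 1 = 0.180133
IRR = 18.0133%

18.0133%


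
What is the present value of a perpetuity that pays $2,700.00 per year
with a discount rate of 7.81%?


Formula: PV = C / r
Substituting: PV = $2,700.00 / 0.0781
PV = $34,571.06

$34,571.06


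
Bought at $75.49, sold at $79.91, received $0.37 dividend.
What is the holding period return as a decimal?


Formula: HPR = (P1 - P0 + D) / P0
Gain: $79.91 - $75.49 + $0.37 = $4.79
HPR = $4.79 / $75.49 = 0.0635

0.0635


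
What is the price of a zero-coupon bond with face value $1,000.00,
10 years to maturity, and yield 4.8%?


Formula: Price = FV / (1 + r)^n
Substituting: Price = $1,000.00 / (1 + 0.048)^10
Discount factor: (1.048)^10 = 1.598133
Price = $1,000.00 / 1.598133 = $625.73

$625.73


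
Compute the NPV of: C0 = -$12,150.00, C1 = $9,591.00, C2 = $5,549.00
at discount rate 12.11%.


Formula: NPV = C0 + C1/(1+r) + C2/(1+r)^2
Discount C1: $9,591.00 / (1 + 0.1211) = $8,554.99
Discount C2: $5,549.00 / (1 + 0.1211)^2 = $4,414.95
NPV = -$12,150.00 + $8,554.99 + $4,414.95 = $819.94

$819.94


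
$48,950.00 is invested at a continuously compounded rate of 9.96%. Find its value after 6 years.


Formula: FV = P * e^(r*t)
Exponent: r*t = 0.0996 * 6 = 0.5976
e^(0.5976) = 1.817751
FV = $48,950.00 * 1.817751 = $88,978.91

$88,978.91


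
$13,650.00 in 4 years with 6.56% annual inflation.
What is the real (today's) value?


Formula: Real value = nominal / (1 + inflation)^years
Price level: (1 + 0.0656)^4 = 1.289368
Real value = $13,650.00 / 1.289368 = $10,586.58

$10,586.58


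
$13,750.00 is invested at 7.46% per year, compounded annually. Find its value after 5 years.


Formula: FV = P * (1 + r)^n
Substituting: FV = $13,750.00 * (1 + 0.0746)^5
Growth factor: (1.0746)^5 = 1.43296
FV = $13,750.00 * 1.43296 = $19,703.21

$19,703.21


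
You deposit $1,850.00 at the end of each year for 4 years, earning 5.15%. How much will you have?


Formula: FV = PMT * ((1+r)^n - 1) / r
Growth factor: (1 + 0.0515)^4 = 1.222467
Numerator: 1.222467 - 1 = 0.222467
FV = $1,850.00 * 0.222467 / 0.0515 = $7,991.53

$7,991.53


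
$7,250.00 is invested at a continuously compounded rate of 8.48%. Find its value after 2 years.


Formula: FV = P * e^(r*t)
Exponent: r*t = 0.0848 * 2 = 0.1696
e^(0.1696) = 1.184831
FV = $7,250.00 * 1.184831 = $8,590.02

$8,590.02


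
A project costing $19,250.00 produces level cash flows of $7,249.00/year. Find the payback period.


Formula: Payback = investment / annual cash flow
Substituting: Payback = $19,250.00 / $7,249.00
Payback = 2.6555 years

2.6555 years


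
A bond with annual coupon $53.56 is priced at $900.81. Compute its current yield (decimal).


Formula: Current yield = annual coupon / price
Substituting: CY = $53.56 / $900.81
CY = 0.059458

0.059458


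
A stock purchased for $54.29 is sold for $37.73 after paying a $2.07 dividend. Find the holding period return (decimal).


Formula: HPR = (P1 - P0 + D) / P0
Gain: $37.73 - $54.29 + $2.07 = -$14.49
HPR = -$14.49 / $54.29 = -0.2669

-0.2669


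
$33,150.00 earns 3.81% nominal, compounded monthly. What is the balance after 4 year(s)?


Formula: FV = P * (1 + r/m)^(m*t)
Period rate: r/m = 0.0381 / 12 = 0.003175
Total periods: m*t = 12 * 4 = 48
Growth factor: (1 + 0.003175)^48 = 1.164345
FV = $33,150.00 * 1.164345 = $38,598.03

$38,598.03
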